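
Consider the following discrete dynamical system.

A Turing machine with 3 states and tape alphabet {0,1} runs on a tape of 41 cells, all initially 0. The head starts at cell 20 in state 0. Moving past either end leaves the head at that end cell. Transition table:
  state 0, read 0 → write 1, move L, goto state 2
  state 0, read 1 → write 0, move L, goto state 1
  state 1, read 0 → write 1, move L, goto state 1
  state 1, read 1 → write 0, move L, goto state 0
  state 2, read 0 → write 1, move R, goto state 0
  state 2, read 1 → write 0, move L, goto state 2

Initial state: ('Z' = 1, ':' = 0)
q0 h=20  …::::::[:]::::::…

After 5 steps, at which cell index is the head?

17

[0] q0 h=20  …::::::[:]::::::…
[1] q2 h=19  …::::::[:]Z:::::…
[2] q0 h=20  …:::::Z[Z]::::::…
[3] q1 h=19  …::::::[Z]::::::…
[4] q0 h=18  …::::::[:]::::::…
[5] q2 h=17  …::::::[:]Z:::::…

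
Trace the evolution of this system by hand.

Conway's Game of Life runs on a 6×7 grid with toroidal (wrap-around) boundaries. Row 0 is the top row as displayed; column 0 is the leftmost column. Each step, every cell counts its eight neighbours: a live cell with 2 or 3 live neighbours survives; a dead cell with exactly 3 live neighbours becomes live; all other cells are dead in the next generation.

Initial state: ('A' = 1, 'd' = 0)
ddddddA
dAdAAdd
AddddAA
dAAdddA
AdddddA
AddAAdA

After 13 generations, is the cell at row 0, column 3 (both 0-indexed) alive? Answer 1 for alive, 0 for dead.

1

gen 0: ddddddA
dAdAAdd
AddddAA
dAAdddA
AdddddA
AddAAdA
gen 1: ddAdddA
ddddAdd
dddAAAA
dAddddd
ddAAddd
ddddddd
gen 2: ddddddd
ddddAdA
dddAAAd
dddddAd
ddAdddd
ddAAddd
gen 3: dddAddd
dddAAdd
dddAddA
dddAdAd
ddAAddd
ddAAddd
gen 4: ddddddd
ddAAAdd
ddAAdAd
dddAddd
ddddddd
ddddAdd
gen 5: ddddAdd
ddAdAdd
ddddddd
ddAAAdd
ddddddd
ddddddd
gen 6: dddAddd
dddAddd
ddAdAdd
dddAddd
dddAddd
ddddddd
gen 7: ddddddd
ddAAAdd
ddAdAdd
ddAAAdd
ddddddd
ddddddd
gen 8: dddAddd
ddAdAdd
dAdddAd
ddAdAdd
dddAddd
ddddddd
gen 9: dddAddd
ddAAAdd
dAAdAAd
ddAAAdd
dddAddd
ddddddd
gen 10: ddAAAdd
dAdddAd
dAdddAd
dAdddAd
ddAAAdd
ddddddd
gen 11: ddAAAdd
dAdAdAd
AAAdAAA
dAdAdAd
ddAAAdd
ddddddd
gen 12: ddAAAdd
ddddddd
ddddddd
ddddddd
ddAAAdd
ddddddd
gen 13: dddAddd
dddAddd
ddddddd
dddAddd
dddAddd
ddddddd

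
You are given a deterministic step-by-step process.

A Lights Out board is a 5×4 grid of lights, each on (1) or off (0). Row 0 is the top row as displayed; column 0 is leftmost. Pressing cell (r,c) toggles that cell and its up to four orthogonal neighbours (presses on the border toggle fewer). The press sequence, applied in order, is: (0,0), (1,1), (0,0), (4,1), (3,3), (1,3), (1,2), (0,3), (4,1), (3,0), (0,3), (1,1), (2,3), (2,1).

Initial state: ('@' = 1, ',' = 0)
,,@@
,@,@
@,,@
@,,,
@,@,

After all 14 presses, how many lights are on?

7

t=0: ,,@@
,@,@
@,,@
@,,,
@,@,
t=1: @@@@
@@,@
@,,@
@,,,
@,@,
t=2: @,@@
,,@@
@@,@
@,,,
@,@,
t=3: ,@@@
@,@@
@@,@
@,,,
@,@,
t=4: ,@@@
@,@@
@@,@
@@,,
,@,,
t=5: ,@@@
@,@@
@@,,
@@@@
,@,@
t=6: ,@@,
@,,,
@@,@
@@@@
,@,@
t=7: ,@,,
@@@@
@@@@
@@@@
,@,@
t=8: ,@@@
@@@,
@@@@
@@@@
,@,@
t=9: ,@@@
@@@,
@@@@
@,@@
@,@@
t=10: ,@@@
@@@,
,@@@
,@@@
,,@@
t=11: ,@,,
@@@@
,@@@
,@@@
,,@@
t=12: ,,,,
,,,@
,,@@
,@@@
,,@@
t=13: ,,,,
,,,,
,,,,
,@@,
,,@@
t=14: ,,,,
,@,,
@@@,
,,@,
,,@@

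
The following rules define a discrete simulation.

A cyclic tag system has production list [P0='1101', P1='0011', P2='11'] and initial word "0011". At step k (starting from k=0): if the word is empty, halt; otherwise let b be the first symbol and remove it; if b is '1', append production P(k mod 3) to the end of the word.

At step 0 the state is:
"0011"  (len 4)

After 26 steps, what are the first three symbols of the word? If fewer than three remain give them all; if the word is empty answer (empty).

011

step 0: "0011"  (len 4)
step 1: "011"  (len 3)
step 2: "11"  (len 2)
step 3: "111"  (len 3)
step 4: "111101"  (len 6)
step 5: "111010011"  (len 9)
step 6: "1101001111"  (len 10)
step 7: "1010011111101"  (len 13)
step 8: "0100111111010011"  (len 16)
step 9: "100111111010011"  (len 15)
step 10: "001111110100111101"  (len 18)
step 11: "01111110100111101"  (len 17)
step 12: "1111110100111101"  (len 16)
step 13: "1111101001111011101"  (len 19)
step 14: "1111010011110111010011"  (len 22)
step 15: "11101001111011101001111"  (len 23)
step 16: "11010011110111010011111101"  (len 26)
step 17: "10100111101110100111111010011"  (len 29)
step 18: "010011110111010011111101001111"  (len 30)
step 19: "10011110111010011111101001111"  (len 29)
step 20: "00111101110100111111010011110011"  (len 32)
step 21: "0111101110100111111010011110011"  (len 31)
step 22: "111101110100111111010011110011"  (len 30)
step 23: "111011101001111110100111100110011"  (len 33)
step 24: "1101110100111111010011110011001111"  (len 34)
step 25: "1011101001111110100111100110011111101"  (len 37)
step 26: "0111010011111101001111001100111111010011"  (len 40)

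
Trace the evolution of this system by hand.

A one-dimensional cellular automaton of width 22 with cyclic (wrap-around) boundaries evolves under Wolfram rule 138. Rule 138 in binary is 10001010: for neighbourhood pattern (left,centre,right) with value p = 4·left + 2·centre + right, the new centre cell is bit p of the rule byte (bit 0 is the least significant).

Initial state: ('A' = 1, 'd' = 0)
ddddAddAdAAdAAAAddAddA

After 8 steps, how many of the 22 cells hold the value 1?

step 0: ddddAddAdAAdAAAAddAddA
step 1: dddAddAddAddAAAddAddAd
step 2: ddAddAddAddAAAddAddAdd
step 3: dAddAddAddAAAddAddAddd
step 4: AddAddAddAAAddAddAdddd
step 5: ddAddAddAAAddAddAddddA
step 6: dAddAddAAAddAddAddddAd
step 7: AddAddAAAddAddAddddAdd
step 8: ddAddAAAddAddAddddAddA

8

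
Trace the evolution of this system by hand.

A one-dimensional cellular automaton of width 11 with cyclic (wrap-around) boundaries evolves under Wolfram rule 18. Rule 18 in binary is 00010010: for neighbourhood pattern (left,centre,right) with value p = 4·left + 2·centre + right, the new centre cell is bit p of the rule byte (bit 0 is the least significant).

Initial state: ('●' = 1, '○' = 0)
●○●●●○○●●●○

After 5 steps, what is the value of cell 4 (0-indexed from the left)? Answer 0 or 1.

k=0  ●○●●●○○●●●○
k=1  ○○○○○●●○○○○
k=2  ○○○○●○○●○○○
k=3  ○○○●○●●○●○○
k=4  ○○●○○○○○○●○
k=5  ○●○●○○○○●○●

0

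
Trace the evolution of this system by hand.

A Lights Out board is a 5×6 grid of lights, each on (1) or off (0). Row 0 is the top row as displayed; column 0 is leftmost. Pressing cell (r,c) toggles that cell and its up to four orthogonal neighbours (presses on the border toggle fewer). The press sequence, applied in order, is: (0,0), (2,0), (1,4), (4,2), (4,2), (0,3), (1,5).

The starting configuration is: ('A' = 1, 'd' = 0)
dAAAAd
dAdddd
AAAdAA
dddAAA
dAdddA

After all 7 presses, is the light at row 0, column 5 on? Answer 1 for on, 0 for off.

gen 0: dAAAAd
dAdddd
AAAdAA
dddAAA
dAdddA
gen 1: AdAAAd
AAdddd
AAAdAA
dddAAA
dAdddA
gen 2: AdAAAd
dAdddd
ddAdAA
AddAAA
dAdddA
gen 3: AdAAdd
dAdAAA
ddAddA
AddAAA
dAdddA
gen 4: AdAAdd
dAdAAA
ddAddA
AdAAAA
ddAAdA
gen 5: AdAAdd
dAdAAA
ddAddA
AddAAA
dAdddA
gen 6: AdddAd
dAddAA
ddAddA
AddAAA
dAdddA
gen 7: AdddAA
dAdddd
ddAddd
AddAAA
dAdddA

1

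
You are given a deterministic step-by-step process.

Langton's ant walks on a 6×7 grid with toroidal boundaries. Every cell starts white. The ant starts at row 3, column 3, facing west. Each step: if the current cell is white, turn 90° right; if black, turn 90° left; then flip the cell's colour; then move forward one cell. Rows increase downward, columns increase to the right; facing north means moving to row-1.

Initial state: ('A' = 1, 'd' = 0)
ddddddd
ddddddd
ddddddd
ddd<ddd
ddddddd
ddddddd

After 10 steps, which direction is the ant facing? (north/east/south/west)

east

k=0  ddddddd
ddddddd
ddddddd
ddd<ddd
ddddddd
ddddddd
k=1  ddddddd
ddddddd
ddd^ddd
dddAddd
ddddddd
ddddddd
k=2  ddddddd
ddddddd
dddA>dd
dddAddd
ddddddd
ddddddd
k=3  ddddddd
ddddddd
dddAAdd
dddAvdd
ddddddd
ddddddd
k=4  ddddddd
ddddddd
dddAAdd
ddd<Add
ddddddd
ddddddd
k=5  ddddddd
ddddddd
dddAAdd
ddddAdd
dddvddd
ddddddd
k=6  ddddddd
ddddddd
dddAAdd
ddddAdd
dd<Addd
ddddddd
k=7  ddddddd
ddddddd
dddAAdd
dd^dAdd
ddAAddd
ddddddd
k=8  ddddddd
ddddddd
dddAAdd
ddA>Add
ddAAddd
ddddddd
k=9  ddddddd
ddddddd
dddAAdd
ddAAAdd
ddAvddd
ddddddd
k=10  ddddddd
ddddddd
dddAAdd
ddAAAdd
ddAd>dd
ddddddd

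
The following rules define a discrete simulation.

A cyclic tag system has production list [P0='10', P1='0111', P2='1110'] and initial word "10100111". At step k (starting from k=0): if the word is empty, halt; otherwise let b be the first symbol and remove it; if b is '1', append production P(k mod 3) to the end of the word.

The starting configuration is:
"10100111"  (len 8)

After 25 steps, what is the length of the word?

[0] "10100111"  (len 8)
[1] "010011110"  (len 9)
[2] "10011110"  (len 8)
[3] "00111101110"  (len 11)
[4] "0111101110"  (len 10)
[5] "111101110"  (len 9)
[6] "111011101110"  (len 12)
[7] "1101110111010"  (len 13)
[8] "1011101110100111"  (len 16)
[9] "0111011101001111110"  (len 19)
[10] "111011101001111110"  (len 18)
[11] "110111010011111100111"  (len 21)
[12] "101110100111111001111110"  (len 24)
[13] "0111010011111100111111010"  (len 25)
[14] "111010011111100111111010"  (len 24)
[15] "110100111111001111110101110"  (len 27)
[16] "1010011111100111111010111010"  (len 28)
[17] "0100111111001111110101110100111"  (len 31)
[18] "100111111001111110101110100111"  (len 30)
[19] "0011111100111111010111010011110"  (len 31)
[20] "011111100111111010111010011110"  (len 30)
[21] "11111100111111010111010011110"  (len 29)
[22] "111110011111101011101001111010"  (len 30)
[23] "111100111111010111010011110100111"  (len 33)
[24] "111001111110101110100111101001111110"  (len 36)
[25] "1100111111010111010011110100111111010"  (len 37)

37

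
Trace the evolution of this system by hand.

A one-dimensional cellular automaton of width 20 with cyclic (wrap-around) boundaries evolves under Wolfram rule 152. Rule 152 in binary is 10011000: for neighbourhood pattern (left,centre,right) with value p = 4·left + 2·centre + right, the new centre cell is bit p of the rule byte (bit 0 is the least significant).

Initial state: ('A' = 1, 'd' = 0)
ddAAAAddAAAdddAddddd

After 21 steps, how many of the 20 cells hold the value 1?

gen 0: ddAAAAddAAAdddAddddd
gen 1: ddAAAdAdAAdAdddAdddd
gen 2: ddAAddddAdddAdddAddd
gen 3: ddAdAddddAdddAdddAdd
gen 4: dddddAddddAdddAdddAd
gen 5: ddddddAddddAdddAdddA
gen 6: AddddddAddddAdddAddd
gen 7: dAddddddAddddAdddAdd
gen 8: ddAddddddAddddAdddAd
gen 9: dddAddddddAddddAdddA
gen 10: AdddAddddddAddddAddd
gen 11: dAdddAddddddAddddAdd
gen 12: ddAdddAddddddAddddAd
gen 13: dddAdddAddddddAddddA
gen 14: AdddAdddAddddddAdddd
gen 15: dAdddAdddAddddddAddd
gen 16: ddAdddAdddAddddddAdd
gen 17: dddAdddAdddAddddddAd
gen 18: ddddAdddAdddAddddddA
gen 19: AddddAdddAdddAdddddd
gen 20: dAddddAdddAdddAddddd
gen 21: ddAddddAdddAdddAdddd

4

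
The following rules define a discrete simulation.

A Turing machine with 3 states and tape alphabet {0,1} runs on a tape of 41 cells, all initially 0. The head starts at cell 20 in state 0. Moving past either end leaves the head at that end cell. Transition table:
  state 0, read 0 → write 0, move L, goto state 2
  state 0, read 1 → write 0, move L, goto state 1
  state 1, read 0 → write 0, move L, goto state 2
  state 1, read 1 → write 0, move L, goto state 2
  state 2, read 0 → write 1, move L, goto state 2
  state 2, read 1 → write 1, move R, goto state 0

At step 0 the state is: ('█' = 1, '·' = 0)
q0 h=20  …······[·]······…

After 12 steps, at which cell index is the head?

8

k=0  q0 h=20  …······[·]······…
k=1  q2 h=19  …······[·]······…
k=2  q2 h=18  …······[·]█·····…
k=3  q2 h=17  …······[·]██····…
k=4  q2 h=16  …······[·]███···…
k=5  q2 h=15  …······[·]████··…
k=6  q2 h=14  …······[·]█████·…
k=7  q2 h=13  …······[·]██████…
k=8  q2 h=12  …······[·]██████…
k=9  q2 h=11  …······[·]██████…
k=10  q2 h=10  …······[·]██████…
k=11  q2 h= 9  …······[·]██████…
k=12  q2 h= 8  …······[·]██████…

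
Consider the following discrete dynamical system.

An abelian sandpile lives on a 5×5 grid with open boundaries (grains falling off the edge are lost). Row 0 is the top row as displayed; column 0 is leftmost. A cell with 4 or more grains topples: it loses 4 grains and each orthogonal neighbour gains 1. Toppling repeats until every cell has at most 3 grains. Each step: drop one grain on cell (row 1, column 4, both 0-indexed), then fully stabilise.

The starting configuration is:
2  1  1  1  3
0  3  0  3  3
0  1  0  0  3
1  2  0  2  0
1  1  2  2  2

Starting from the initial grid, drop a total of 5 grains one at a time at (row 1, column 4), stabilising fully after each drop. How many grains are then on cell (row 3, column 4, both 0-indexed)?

1

t=0: 2  1  1  1  3
0  3  0  3  3
0  1  0  0  3
1  2  0  2  0
1  1  2  2  2
t=1: 2  1  1  3  0
0  3  1  0  3
0  1  0  2  0
1  2  0  2  1
1  1  2  2  2
t=2: 2  1  1  3  1
0  3  1  1  0
0  1  0  2  1
1  2  0  2  1
1  1  2  2  2
t=3: 2  1  1  3  1
0  3  1  1  1
0  1  0  2  1
1  2  0  2  1
1  1  2  2  2
t=4: 2  1  1  3  1
0  3  1  1  2
0  1  0  2  1
1  2  0  2  1
1  1  2  2  2
t=5: 2  1  1  3  1
0  3  1  1  3
0  1  0  2  1
1  2  0  2  1
1  1  2  2  2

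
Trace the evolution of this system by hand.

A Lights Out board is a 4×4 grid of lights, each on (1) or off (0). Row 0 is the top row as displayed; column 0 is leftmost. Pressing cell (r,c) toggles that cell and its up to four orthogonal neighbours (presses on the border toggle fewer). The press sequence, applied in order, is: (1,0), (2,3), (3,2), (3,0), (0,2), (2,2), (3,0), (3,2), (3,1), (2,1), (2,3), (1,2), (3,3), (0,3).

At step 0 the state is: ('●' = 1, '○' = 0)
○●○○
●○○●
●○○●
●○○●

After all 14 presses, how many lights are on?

10

t=0: ○●○○
●○○●
●○○●
●○○●
t=1: ●●○○
○●○●
○○○●
●○○●
t=2: ●●○○
○●○○
○○●○
●○○○
t=3: ●●○○
○●○○
○○○○
●●●●
t=4: ●●○○
○●○○
●○○○
○○●●
t=5: ●○●●
○●●○
●○○○
○○●●
t=6: ●○●●
○●○○
●●●●
○○○●
t=7: ●○●●
○●○○
○●●●
●●○●
t=8: ●○●●
○●○○
○●○●
●○●○
t=9: ●○●●
○●○○
○○○●
○●○○
t=10: ●○●●
○○○○
●●●●
○○○○
t=11: ●○●●
○○○●
●●○○
○○○●
t=12: ●○○●
○●●○
●●●○
○○○●
t=13: ●○○●
○●●○
●●●●
○○●○
t=14: ●○●○
○●●●
●●●●
○○●○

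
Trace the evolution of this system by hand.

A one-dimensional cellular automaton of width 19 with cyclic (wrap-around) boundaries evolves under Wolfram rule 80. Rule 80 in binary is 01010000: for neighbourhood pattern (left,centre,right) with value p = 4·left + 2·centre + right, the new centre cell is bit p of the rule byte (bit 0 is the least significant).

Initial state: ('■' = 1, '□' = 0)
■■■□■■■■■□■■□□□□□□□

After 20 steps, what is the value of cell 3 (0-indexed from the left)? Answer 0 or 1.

0

0) ■■■□■■■■■□■■□□□□□□□
1) □□■□□□□□■□□■■□□□□□□
2) □□□■□□□□□■□□■■□□□□□
3) □□□□■□□□□□■□□■■□□□□
4) □□□□□■□□□□□■□□■■□□□
5) □□□□□□■□□□□□■□□■■□□
6) □□□□□□□■□□□□□■□□■■□
7) □□□□□□□□■□□□□□■□□■■
8) ■□□□□□□□□■□□□□□■□□■
9) ■■□□□□□□□□■□□□□□■□□
10) □■■□□□□□□□□■□□□□□■□
11) □□■■□□□□□□□□■□□□□□■
12) ■□□■■□□□□□□□□■□□□□□
13) □■□□■■□□□□□□□□■□□□□
14) □□■□□■■□□□□□□□□■□□□
15) □□□■□□■■□□□□□□□□■□□
16) □□□□■□□■■□□□□□□□□■□
17) □□□□□■□□■■□□□□□□□□■
18) ■□□□□□■□□■■□□□□□□□□
19) □■□□□□□■□□■■□□□□□□□
20) □□■□□□□□■□□■■□□□□□□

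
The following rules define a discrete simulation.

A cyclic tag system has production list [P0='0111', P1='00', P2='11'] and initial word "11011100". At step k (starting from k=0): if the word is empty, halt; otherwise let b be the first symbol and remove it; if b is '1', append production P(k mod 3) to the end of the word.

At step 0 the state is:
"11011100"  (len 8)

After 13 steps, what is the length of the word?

17

k=0  "11011100"  (len 8)
k=1  "10111000111"  (len 11)
k=2  "011100011100"  (len 12)
k=3  "11100011100"  (len 11)
k=4  "11000111000111"  (len 14)
k=5  "100011100011100"  (len 15)
k=6  "0001110001110011"  (len 16)
k=7  "001110001110011"  (len 15)
k=8  "01110001110011"  (len 14)
k=9  "1110001110011"  (len 13)
k=10  "1100011100110111"  (len 16)
k=11  "10001110011011100"  (len 17)
k=12  "000111001101110011"  (len 18)
k=13  "00111001101110011"  (len 17)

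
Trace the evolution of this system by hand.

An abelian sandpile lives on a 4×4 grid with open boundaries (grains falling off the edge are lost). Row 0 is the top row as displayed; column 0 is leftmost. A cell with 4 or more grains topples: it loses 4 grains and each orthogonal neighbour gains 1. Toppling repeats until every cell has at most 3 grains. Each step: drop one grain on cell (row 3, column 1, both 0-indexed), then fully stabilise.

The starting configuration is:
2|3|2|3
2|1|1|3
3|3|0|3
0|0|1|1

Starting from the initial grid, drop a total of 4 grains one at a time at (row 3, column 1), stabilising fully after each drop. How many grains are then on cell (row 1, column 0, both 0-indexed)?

gen 0: 2|3|2|3
2|1|1|3
3|3|0|3
0|0|1|1
gen 1: 2|3|2|3
2|1|1|3
3|3|0|3
0|1|1|1
gen 2: 2|3|2|3
2|1|1|3
3|3|0|3
0|2|1|1
gen 3: 2|3|2|3
2|1|1|3
3|3|0|3
0|3|1|1
gen 4: 2|3|2|3
3|2|1|3
0|1|1|3
2|1|2|1

3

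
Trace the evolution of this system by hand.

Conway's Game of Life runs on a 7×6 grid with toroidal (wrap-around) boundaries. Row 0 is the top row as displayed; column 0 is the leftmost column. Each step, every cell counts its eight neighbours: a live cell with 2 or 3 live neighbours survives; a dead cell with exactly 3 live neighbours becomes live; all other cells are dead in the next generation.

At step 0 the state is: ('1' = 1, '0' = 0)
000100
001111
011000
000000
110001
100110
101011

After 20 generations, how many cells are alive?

gen 0: 000100
001111
011000
000000
110001
100110
101011
gen 1: 110000
010010
011010
001000
110011
001100
111000
gen 2: 000001
000101
011000
001010
110011
000110
100100
gen 3: 100001
101010
011010
001010
111000
011100
000101
gen 4: 110100
101010
001010
100001
100000
000110
010101
gen 5: 000100
101010
100010
110001
100010
101111
010101
gen 6: 110101
010010
000110
010010
001000
001000
010001
gen 7: 010001
010000
001111
001010
011100
011000
010011
gen 8: 011011
010101
011011
000001
000000
000010
010011
gen 9: 010000
000000
011101
100011
000000
000011
011000
gen 10: 011000
110000
011101
111111
100000
000000
111000
gen 11: 000000
000100
000000
000000
101110
100000
101000
gen 12: 000000
000000
000000
000100
010101
101000
010000
gen 13: 000000
000000
000000
001010
110110
101000
010000
gen 14: 000000
000000
000000
011011
100010
101101
010000
gen 15: 000000
000000
000000
110111
000000
101111
111000
gen 16: 010000
000000
100011
100011
000000
101111
101010
gen 17: 010000
100001
100010
100010
010000
101010
101010
gen 18: 010000
110001
110010
110000
110100
101000
101000
gen 19: 001001
001001
001000
000000
000001
101101
101000
gen 20: 101101
011100
000000
000000
100011
101111
101010

18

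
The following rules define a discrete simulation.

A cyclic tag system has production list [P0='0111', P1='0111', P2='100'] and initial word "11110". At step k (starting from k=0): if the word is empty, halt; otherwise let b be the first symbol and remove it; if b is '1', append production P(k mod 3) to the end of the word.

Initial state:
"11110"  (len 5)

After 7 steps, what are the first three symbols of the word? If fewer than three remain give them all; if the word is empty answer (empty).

step 0: "11110"  (len 5)
step 1: "11100111"  (len 8)
step 2: "11001110111"  (len 11)
step 3: "1001110111100"  (len 13)
step 4: "0011101111000111"  (len 16)
step 5: "011101111000111"  (len 15)
step 6: "11101111000111"  (len 14)
step 7: "11011110001110111"  (len 17)

110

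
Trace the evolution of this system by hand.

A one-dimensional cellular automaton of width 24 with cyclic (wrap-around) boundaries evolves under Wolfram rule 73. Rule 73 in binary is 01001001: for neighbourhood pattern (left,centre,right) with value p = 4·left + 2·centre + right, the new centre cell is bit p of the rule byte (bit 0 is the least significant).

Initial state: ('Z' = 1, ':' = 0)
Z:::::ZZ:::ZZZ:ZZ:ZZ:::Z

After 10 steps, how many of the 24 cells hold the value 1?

t=0: Z:::::ZZ:::ZZZ:ZZ:ZZ:::Z
t=1: Z:ZZZ:ZZ:Z:Z:Z:ZZ:ZZ:Z:Z
t=2: Z:Z:Z:ZZ:::::::ZZ:ZZ:::Z
t=3: Z:::::ZZ:ZZZZZ:ZZ:ZZ:Z:Z
t=4: Z:ZZZ:ZZ:Z:::Z:ZZ:ZZ:::Z
t=5: Z:Z:Z:ZZ:::Z:::ZZ:ZZ:Z:Z
t=6: Z:::::ZZ:Z:::Z:ZZ:ZZ:::Z
t=7: Z:ZZZ:ZZ:::Z:::ZZ:ZZ:Z:Z
t=8: Z:Z:Z:ZZ:Z:::Z:ZZ:ZZ:::Z
t=9: Z:::::ZZ:::Z:::ZZ:ZZ:Z:Z
t=10: Z:ZZZ:ZZ:Z:::Z:ZZ:ZZ:::Z

13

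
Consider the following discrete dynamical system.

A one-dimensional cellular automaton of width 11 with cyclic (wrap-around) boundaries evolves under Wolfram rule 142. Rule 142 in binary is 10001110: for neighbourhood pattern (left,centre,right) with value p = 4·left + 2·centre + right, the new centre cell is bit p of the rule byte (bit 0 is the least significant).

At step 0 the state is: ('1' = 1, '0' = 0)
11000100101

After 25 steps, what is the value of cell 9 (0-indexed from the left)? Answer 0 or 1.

1

step 0: 11000100101
step 1: 10001101101
step 2: 00011001001
step 3: 00110011011
step 4: 01100110010
step 5: 11001100110
step 6: 10011001100
step 7: 10110011001
step 8: 00100110011
step 9: 01101100110
step 10: 11001001100
step 11: 10011011001
step 12: 00110010011
step 13: 01100110110
step 14: 11001100100
step 15: 10011001101
step 16: 00110011001
step 17: 01100110011
step 18: 01001100110
step 19: 11011001100
step 20: 10010011001
step 21: 00110110011
step 22: 01100100110
step 23: 11001101100
step 24: 10011001001
step 25: 00110011011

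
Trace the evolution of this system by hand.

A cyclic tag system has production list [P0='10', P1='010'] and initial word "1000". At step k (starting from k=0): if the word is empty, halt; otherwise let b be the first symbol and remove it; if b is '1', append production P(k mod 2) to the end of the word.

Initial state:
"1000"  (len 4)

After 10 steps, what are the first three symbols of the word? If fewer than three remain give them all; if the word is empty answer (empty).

t=0: "1000"  (len 4)
t=1: "00010"  (len 5)
t=2: "0010"  (len 4)
t=3: "010"  (len 3)
t=4: "10"  (len 2)
t=5: "010"  (len 3)
t=6: "10"  (len 2)
t=7: "010"  (len 3)
t=8: "10"  (len 2)
t=9: "010"  (len 3)
t=10: "10"  (len 2)

10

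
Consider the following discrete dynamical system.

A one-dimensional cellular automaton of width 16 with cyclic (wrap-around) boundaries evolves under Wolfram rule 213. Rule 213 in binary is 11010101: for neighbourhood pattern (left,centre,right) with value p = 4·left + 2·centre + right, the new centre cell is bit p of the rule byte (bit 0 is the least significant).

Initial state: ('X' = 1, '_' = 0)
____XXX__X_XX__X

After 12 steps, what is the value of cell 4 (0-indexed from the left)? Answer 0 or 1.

0

[0] ____XXX__X_XX__X
[1] XXX__XXX_X__XX_X
[2] XXXX__XX_XX__X__
[3] _XXXX__X__XX_XX_
[4] __XXXX_XX__X__XX
[5] X__XXX__XX_XX__X
[6] XX__XXX__X__XX__
[7] _XX__XXX_XX__XX_
[8] __XX__XX__XX__XX
[9] X__XX__XX__XX__X
[10] XX__XX__XX__XX__
[11] _XX__XX__XX__XX_
[12] __XX__XX__XX__XX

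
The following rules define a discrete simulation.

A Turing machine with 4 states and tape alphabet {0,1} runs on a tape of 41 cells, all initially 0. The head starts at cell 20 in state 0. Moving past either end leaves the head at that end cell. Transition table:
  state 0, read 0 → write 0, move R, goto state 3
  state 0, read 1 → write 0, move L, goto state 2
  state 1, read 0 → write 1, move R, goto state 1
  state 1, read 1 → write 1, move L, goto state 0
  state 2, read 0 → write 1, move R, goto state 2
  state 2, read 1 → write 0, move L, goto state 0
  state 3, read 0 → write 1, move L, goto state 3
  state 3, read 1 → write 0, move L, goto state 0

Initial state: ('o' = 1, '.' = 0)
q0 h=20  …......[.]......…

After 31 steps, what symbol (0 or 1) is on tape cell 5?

[0] q0 h=20  …......[.]......…
[1] q3 h=21  …......[.]......…
[2] q3 h=20  …......[.]o.....…
[3] q3 h=19  …......[.]oo....…
[4] q3 h=18  …......[.]ooo...…
[5] q3 h=17  …......[.]oooo..…
[6] q3 h=16  …......[.]ooooo.…
[7] q3 h=15  …......[.]oooooo…
[8] q3 h=14  …......[.]oooooo…
[9] q3 h=13  …......[.]oooooo…
[10] q3 h=12  …......[.]oooooo…
[11] q3 h=11  …......[.]oooooo…
[12] q3 h=10  …......[.]oooooo…
[13] q3 h= 9  …......[.]oooooo…
[14] q3 h= 8  …......[.]oooooo…
[15] q3 h= 7  …......[.]oooooo…
[16] q3 h= 6  |......[.]oooooo…
[17] q3 h= 5  |.....[.]oooooo…
[18] q3 h= 4  |....[.]oooooo…
[19] q3 h= 3  |...[.]oooooo…
[20] q3 h= 2  |..[.]oooooo…
[21] q3 h= 1  |.[.]oooooo…
[22] q3 h= 0  |[.]oooooo…
[23] q3 h= 0  |[o]oooooo…
[24] q0 h= 0  |[.]oooooo…
[25] q3 h= 1  |.[o]oooooo…
[26] q0 h= 0  |[.].ooooo…
[27] q3 h= 1  |.[.]oooooo…
[28] q3 h= 0  |[.]oooooo…
[29] q3 h= 0  |[o]oooooo…
[30] q0 h= 0  |[.]oooooo…
[31] q3 h= 1  |.[o]oooooo…

1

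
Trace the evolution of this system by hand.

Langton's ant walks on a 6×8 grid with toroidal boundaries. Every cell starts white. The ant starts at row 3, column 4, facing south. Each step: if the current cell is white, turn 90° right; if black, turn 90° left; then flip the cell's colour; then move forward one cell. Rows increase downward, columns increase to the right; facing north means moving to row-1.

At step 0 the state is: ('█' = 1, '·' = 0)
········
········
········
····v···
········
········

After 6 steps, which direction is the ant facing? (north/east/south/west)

k=0  ········
········
········
····v···
········
········
k=1  ········
········
········
···<█···
········
········
k=2  ········
········
···^····
···██···
········
········
k=3  ········
········
···█>···
···██···
········
········
k=4  ········
········
···██···
···█v···
········
········
k=5  ········
········
···██···
···█·>··
········
········
k=6  ········
········
···██···
···█·█··
·····v··
········

south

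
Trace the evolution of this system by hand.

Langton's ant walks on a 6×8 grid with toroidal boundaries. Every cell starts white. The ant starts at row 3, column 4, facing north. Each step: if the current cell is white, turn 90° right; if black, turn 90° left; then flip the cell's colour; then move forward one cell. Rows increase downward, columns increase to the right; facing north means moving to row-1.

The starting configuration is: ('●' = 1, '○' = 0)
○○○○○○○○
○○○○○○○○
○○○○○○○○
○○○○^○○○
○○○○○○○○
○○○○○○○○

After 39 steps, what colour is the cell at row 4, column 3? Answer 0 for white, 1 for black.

0) ○○○○○○○○
○○○○○○○○
○○○○○○○○
○○○○^○○○
○○○○○○○○
○○○○○○○○
1) ○○○○○○○○
○○○○○○○○
○○○○○○○○
○○○○●>○○
○○○○○○○○
○○○○○○○○
2) ○○○○○○○○
○○○○○○○○
○○○○○○○○
○○○○●●○○
○○○○○v○○
○○○○○○○○
3) ○○○○○○○○
○○○○○○○○
○○○○○○○○
○○○○●●○○
○○○○<●○○
○○○○○○○○
4) ○○○○○○○○
○○○○○○○○
○○○○○○○○
○○○○^●○○
○○○○●●○○
○○○○○○○○
5) ○○○○○○○○
○○○○○○○○
○○○○○○○○
○○○<○●○○
○○○○●●○○
○○○○○○○○
6) ○○○○○○○○
○○○○○○○○
○○○^○○○○
○○○●○●○○
○○○○●●○○
○○○○○○○○
7) ○○○○○○○○
○○○○○○○○
○○○●>○○○
○○○●○●○○
○○○○●●○○
○○○○○○○○
8) ○○○○○○○○
○○○○○○○○
○○○●●○○○
○○○●v●○○
○○○○●●○○
○○○○○○○○
9) ○○○○○○○○
○○○○○○○○
○○○●●○○○
○○○<●●○○
○○○○●●○○
○○○○○○○○
10) ○○○○○○○○
○○○○○○○○
○○○●●○○○
○○○○●●○○
○○○v●●○○
○○○○○○○○
11) ○○○○○○○○
○○○○○○○○
○○○●●○○○
○○○○●●○○
○○<●●●○○
○○○○○○○○
12) ○○○○○○○○
○○○○○○○○
○○○●●○○○
○○^○●●○○
○○●●●●○○
○○○○○○○○
13) ○○○○○○○○
○○○○○○○○
○○○●●○○○
○○●>●●○○
○○●●●●○○
○○○○○○○○
14) ○○○○○○○○
○○○○○○○○
○○○●●○○○
○○●●●●○○
○○●v●●○○
○○○○○○○○
15) ○○○○○○○○
○○○○○○○○
○○○●●○○○
○○●●●●○○
○○●○>●○○
○○○○○○○○
16) ○○○○○○○○
○○○○○○○○
○○○●●○○○
○○●●^●○○
○○●○○●○○
○○○○○○○○
17) ○○○○○○○○
○○○○○○○○
○○○●●○○○
○○●<○●○○
○○●○○●○○
○○○○○○○○
18) ○○○○○○○○
○○○○○○○○
○○○●●○○○
○○●○○●○○
○○●v○●○○
○○○○○○○○
19) ○○○○○○○○
○○○○○○○○
○○○●●○○○
○○●○○●○○
○○<●○●○○
○○○○○○○○
20) ○○○○○○○○
○○○○○○○○
○○○●●○○○
○○●○○●○○
○○○●○●○○
○○v○○○○○
21) ○○○○○○○○
○○○○○○○○
○○○●●○○○
○○●○○●○○
○○○●○●○○
○<●○○○○○
22) ○○○○○○○○
○○○○○○○○
○○○●●○○○
○○●○○●○○
○^○●○●○○
○●●○○○○○
23) ○○○○○○○○
○○○○○○○○
○○○●●○○○
○○●○○●○○
○●>●○●○○
○●●○○○○○
24) ○○○○○○○○
○○○○○○○○
○○○●●○○○
○○●○○●○○
○●●●○●○○
○●v○○○○○
25) ○○○○○○○○
○○○○○○○○
○○○●●○○○
○○●○○●○○
○●●●○●○○
○●○>○○○○
26) ○○○v○○○○
○○○○○○○○
○○○●●○○○
○○●○○●○○
○●●●○●○○
○●○●○○○○
27) ○○<●○○○○
○○○○○○○○
○○○●●○○○
○○●○○●○○
○●●●○●○○
○●○●○○○○
28) ○○●●○○○○
○○○○○○○○
○○○●●○○○
○○●○○●○○
○●●●○●○○
○●^●○○○○
29) ○○●●○○○○
○○○○○○○○
○○○●●○○○
○○●○○●○○
○●●●○●○○
○●●>○○○○
30) ○○●●○○○○
○○○○○○○○
○○○●●○○○
○○●○○●○○
○●●^○●○○
○●●○○○○○
31) ○○●●○○○○
○○○○○○○○
○○○●●○○○
○○●○○●○○
○●<○○●○○
○●●○○○○○
32) ○○●●○○○○
○○○○○○○○
○○○●●○○○
○○●○○●○○
○●○○○●○○
○●v○○○○○
33) ○○●●○○○○
○○○○○○○○
○○○●●○○○
○○●○○●○○
○●○○○●○○
○●○>○○○○
34) ○○●v○○○○
○○○○○○○○
○○○●●○○○
○○●○○●○○
○●○○○●○○
○●○●○○○○
35) ○○●○>○○○
○○○○○○○○
○○○●●○○○
○○●○○●○○
○●○○○●○○
○●○●○○○○
36) ○○●○●○○○
○○○○v○○○
○○○●●○○○
○○●○○●○○
○●○○○●○○
○●○●○○○○
37) ○○●○●○○○
○○○<●○○○
○○○●●○○○
○○●○○●○○
○●○○○●○○
○●○●○○○○
38) ○○●^●○○○
○○○●●○○○
○○○●●○○○
○○●○○●○○
○●○○○●○○
○●○●○○○○
39) ○○●●>○○○
○○○●●○○○
○○○●●○○○
○○●○○●○○
○●○○○●○○
○●○●○○○○

0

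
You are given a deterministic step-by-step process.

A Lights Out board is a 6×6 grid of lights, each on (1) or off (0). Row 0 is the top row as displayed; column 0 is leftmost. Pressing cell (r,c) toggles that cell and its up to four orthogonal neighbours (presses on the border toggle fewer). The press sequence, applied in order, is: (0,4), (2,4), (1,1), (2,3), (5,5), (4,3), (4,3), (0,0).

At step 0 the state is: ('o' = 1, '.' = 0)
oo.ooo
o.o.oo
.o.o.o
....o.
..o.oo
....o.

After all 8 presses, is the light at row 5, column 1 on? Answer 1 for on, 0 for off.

0) oo.ooo
o.o.oo
.o.o.o
....o.
..o.oo
....o.
1) oo....
o.o..o
.o.o.o
....o.
..o.oo
....o.
2) oo....
o.o.oo
.o..o.
......
..o.oo
....o.
3) o.....
.o..oo
....o.
......
..o.oo
....o.
4) o.....
.o.ooo
..oo..
...o..
..o.oo
....o.
5) o.....
.o.ooo
..oo..
...o..
..o.o.
.....o
6) o.....
.o.ooo
..oo..
......
...o..
...o.o
7) o.....
.o.ooo
..oo..
...o..
..o.o.
.....o
8) .o....
oo.ooo
..oo..
...o..
..o.o.
.....o

0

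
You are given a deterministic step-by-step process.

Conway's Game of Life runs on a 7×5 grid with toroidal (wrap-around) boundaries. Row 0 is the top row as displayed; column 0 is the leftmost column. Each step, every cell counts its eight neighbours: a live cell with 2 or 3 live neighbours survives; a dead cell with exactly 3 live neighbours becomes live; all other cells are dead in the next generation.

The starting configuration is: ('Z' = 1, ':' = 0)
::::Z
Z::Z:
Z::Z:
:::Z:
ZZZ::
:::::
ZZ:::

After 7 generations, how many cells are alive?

0) ::::Z
Z::Z:
Z::Z:
:::Z:
ZZZ::
:::::
ZZ:::
1) :Z::Z
Z::Z:
::ZZ:
Z::Z:
:ZZ::
::Z::
Z::::
2) :Z::Z
ZZ:Z:
:ZZZ:
:::ZZ
:ZZZ:
::Z::
ZZ:::
3) ::::Z
:::Z:
:Z:::
Z:::Z
:Z::Z
Z::Z:
ZZZ::
4) ZZZZZ
:::::
Z:::Z
:Z::Z
:Z:Z:
:::Z:
ZZZZ:
5) :::::
::Z::
Z:::Z
:ZZZZ
Z::ZZ
Z::Z:
:::::
6) :::::
:::::
Z:::Z
:ZZ::
:::::
Z::Z:
:::::
7) :::::
:::::
ZZ:::
ZZ:::
:ZZ::
:::::
:::::

6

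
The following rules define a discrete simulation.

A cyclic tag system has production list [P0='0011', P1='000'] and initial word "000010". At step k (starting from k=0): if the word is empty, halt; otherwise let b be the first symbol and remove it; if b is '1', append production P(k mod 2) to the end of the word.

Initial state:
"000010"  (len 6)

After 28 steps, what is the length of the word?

3

step 0: "000010"  (len 6)
step 1: "00010"  (len 5)
step 2: "0010"  (len 4)
step 3: "010"  (len 3)
step 4: "10"  (len 2)
step 5: "00011"  (len 5)
step 6: "0011"  (len 4)
step 7: "011"  (len 3)
step 8: "11"  (len 2)
step 9: "10011"  (len 5)
step 10: "0011000"  (len 7)
step 11: "011000"  (len 6)
step 12: "11000"  (len 5)
step 13: "10000011"  (len 8)
step 14: "0000011000"  (len 10)
step 15: "000011000"  (len 9)
step 16: "00011000"  (len 8)
step 17: "0011000"  (len 7)
step 18: "011000"  (len 6)
step 19: "11000"  (len 5)
step 20: "1000000"  (len 7)
step 21: "0000000011"  (len 10)
step 22: "000000011"  (len 9)
step 23: "00000011"  (len 8)
step 24: "0000011"  (len 7)
step 25: "000011"  (len 6)
step 26: "00011"  (len 5)
step 27: "0011"  (len 4)
step 28: "011"  (len 3)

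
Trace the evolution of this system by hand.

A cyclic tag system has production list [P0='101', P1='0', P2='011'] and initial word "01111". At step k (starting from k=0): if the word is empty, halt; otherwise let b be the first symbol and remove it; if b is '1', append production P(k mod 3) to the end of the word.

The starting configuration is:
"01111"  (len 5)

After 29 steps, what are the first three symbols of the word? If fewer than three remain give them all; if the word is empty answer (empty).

101

step 0: "01111"  (len 5)
step 1: "1111"  (len 4)
step 2: "1110"  (len 4)
step 3: "110011"  (len 6)
step 4: "10011101"  (len 8)
step 5: "00111010"  (len 8)
step 6: "0111010"  (len 7)
step 7: "111010"  (len 6)
step 8: "110100"  (len 6)
step 9: "10100011"  (len 8)
step 10: "0100011101"  (len 10)
step 11: "100011101"  (len 9)
step 12: "00011101011"  (len 11)
step 13: "0011101011"  (len 10)
step 14: "011101011"  (len 9)
step 15: "11101011"  (len 8)
step 16: "1101011101"  (len 10)
step 17: "1010111010"  (len 10)
step 18: "010111010011"  (len 12)
step 19: "10111010011"  (len 11)
step 20: "01110100110"  (len 11)
step 21: "1110100110"  (len 10)
step 22: "110100110101"  (len 12)
step 23: "101001101010"  (len 12)
step 24: "01001101010011"  (len 14)
step 25: "1001101010011"  (len 13)
step 26: "0011010100110"  (len 13)
step 27: "011010100110"  (len 12)
step 28: "11010100110"  (len 11)
step 29: "10101001100"  (len 11)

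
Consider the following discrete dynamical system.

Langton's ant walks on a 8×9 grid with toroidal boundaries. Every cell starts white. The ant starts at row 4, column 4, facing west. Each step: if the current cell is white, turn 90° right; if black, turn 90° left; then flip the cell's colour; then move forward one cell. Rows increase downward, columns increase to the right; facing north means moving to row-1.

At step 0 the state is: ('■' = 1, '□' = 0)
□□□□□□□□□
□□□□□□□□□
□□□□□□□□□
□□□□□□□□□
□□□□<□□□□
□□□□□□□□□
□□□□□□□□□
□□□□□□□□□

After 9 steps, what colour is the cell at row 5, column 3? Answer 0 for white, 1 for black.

1

0) □□□□□□□□□
□□□□□□□□□
□□□□□□□□□
□□□□□□□□□
□□□□<□□□□
□□□□□□□□□
□□□□□□□□□
□□□□□□□□□
1) □□□□□□□□□
□□□□□□□□□
□□□□□□□□□
□□□□^□□□□
□□□□■□□□□
□□□□□□□□□
□□□□□□□□□
□□□□□□□□□
2) □□□□□□□□□
□□□□□□□□□
□□□□□□□□□
□□□□■>□□□
□□□□■□□□□
□□□□□□□□□
□□□□□□□□□
□□□□□□□□□
3) □□□□□□□□□
□□□□□□□□□
□□□□□□□□□
□□□□■■□□□
□□□□■v□□□
□□□□□□□□□
□□□□□□□□□
□□□□□□□□□
4) □□□□□□□□□
□□□□□□□□□
□□□□□□□□□
□□□□■■□□□
□□□□<■□□□
□□□□□□□□□
□□□□□□□□□
□□□□□□□□□
5) □□□□□□□□□
□□□□□□□□□
□□□□□□□□□
□□□□■■□□□
□□□□□■□□□
□□□□v□□□□
□□□□□□□□□
□□□□□□□□□
6) □□□□□□□□□
□□□□□□□□□
□□□□□□□□□
□□□□■■□□□
□□□□□■□□□
□□□<■□□□□
□□□□□□□□□
□□□□□□□□□
7) □□□□□□□□□
□□□□□□□□□
□□□□□□□□□
□□□□■■□□□
□□□^□■□□□
□□□■■□□□□
□□□□□□□□□
□□□□□□□□□
8) □□□□□□□□□
□□□□□□□□□
□□□□□□□□□
□□□□■■□□□
□□□■>■□□□
□□□■■□□□□
□□□□□□□□□
□□□□□□□□□
9) □□□□□□□□□
□□□□□□□□□
□□□□□□□□□
□□□□■■□□□
□□□■■■□□□
□□□■v□□□□
□□□□□□□□□
□□□□□□□□□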